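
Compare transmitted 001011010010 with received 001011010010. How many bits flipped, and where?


XOR: 000000000000

0 errors (received matches sent)


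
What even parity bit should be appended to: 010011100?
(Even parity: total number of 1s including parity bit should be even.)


Number of 1s in data: 4
Parity bit: 0

0


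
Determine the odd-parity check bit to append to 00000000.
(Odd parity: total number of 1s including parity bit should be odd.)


Number of 1s in data: 0
Parity bit: 1

1


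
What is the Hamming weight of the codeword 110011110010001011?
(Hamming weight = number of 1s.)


Counting 1s in 110011110010001011

10


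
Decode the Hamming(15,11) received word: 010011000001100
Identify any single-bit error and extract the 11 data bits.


Syndrome = 0: no error detected

Data: 01100001100 (no errors)


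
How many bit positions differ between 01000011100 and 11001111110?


XOR: 10001100010
Count of 1s: 4

4


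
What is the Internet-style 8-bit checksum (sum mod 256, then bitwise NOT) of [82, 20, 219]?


Sum = 321 mod 256 = 65
Complement = 190

190


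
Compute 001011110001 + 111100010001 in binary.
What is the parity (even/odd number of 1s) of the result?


001011110001 = 753
111100010001 = 3857
Sum = 4610 = 1001000000010
1s count = 3

odd parity (3 ones in 1001000000010)


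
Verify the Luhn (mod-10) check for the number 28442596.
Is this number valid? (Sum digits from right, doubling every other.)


Luhn sum = 48
48 mod 10 = 8

Invalid (Luhn sum mod 10 = 8)


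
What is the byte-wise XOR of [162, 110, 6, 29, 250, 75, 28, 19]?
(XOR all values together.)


XOR chain: 162 ^ 110 ^ 6 ^ 29 ^ 250 ^ 75 ^ 28 ^ 19 = 105

105


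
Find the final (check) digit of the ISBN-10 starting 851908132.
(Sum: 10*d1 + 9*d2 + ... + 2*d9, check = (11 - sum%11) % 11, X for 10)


Weighted sum: 253
253 mod 11 = 0

Check digit: 0


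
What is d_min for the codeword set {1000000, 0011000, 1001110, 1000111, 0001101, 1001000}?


Comparing all pairs, minimum distance: 1
Can detect 0 errors, correct 0 errors

1


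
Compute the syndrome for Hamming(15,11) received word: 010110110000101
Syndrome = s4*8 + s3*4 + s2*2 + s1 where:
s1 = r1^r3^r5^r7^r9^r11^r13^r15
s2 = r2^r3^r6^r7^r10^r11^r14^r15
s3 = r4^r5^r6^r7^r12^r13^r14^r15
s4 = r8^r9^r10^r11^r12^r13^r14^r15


s1=0, s2=1, s3=1, s4=1

Syndrome = 14 (error at position 14)


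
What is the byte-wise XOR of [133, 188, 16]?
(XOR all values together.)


XOR chain: 133 ^ 188 ^ 16 = 41

41


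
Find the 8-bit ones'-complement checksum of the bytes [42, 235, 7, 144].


Sum = 428 mod 256 = 172
Complement = 83

83


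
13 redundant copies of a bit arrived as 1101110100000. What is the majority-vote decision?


Ones: 6 out of 13
Threshold: 7

0 (6/13 voted 1)


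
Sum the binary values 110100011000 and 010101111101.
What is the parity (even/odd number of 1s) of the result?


110100011000 = 3352
010101111101 = 1405
Sum = 4757 = 1001010010101
1s count = 6

even parity (6 ones in 1001010010101)


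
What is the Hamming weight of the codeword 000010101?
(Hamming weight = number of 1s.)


Counting 1s in 000010101

3


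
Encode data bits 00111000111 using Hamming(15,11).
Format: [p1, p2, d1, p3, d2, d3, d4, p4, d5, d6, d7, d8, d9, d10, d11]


Parity bits: p1=0, p2=0, p3=1, p4=0

000101101000111


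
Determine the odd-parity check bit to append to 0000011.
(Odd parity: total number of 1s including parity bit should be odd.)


Number of 1s in data: 2
Parity bit: 1

1


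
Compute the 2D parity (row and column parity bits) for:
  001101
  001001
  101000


Row parities: 100
Column parities: 101100

Row P: 100, Col P: 101100, Corner: 1


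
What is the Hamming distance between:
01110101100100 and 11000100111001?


XOR: 10110001011101
Count of 1s: 8

8


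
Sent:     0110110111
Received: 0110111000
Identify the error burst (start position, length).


XOR: 0000001111

Burst at position 6, length 4


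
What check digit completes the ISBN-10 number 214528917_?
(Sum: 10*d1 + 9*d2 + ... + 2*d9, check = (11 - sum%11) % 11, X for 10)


Weighted sum: 201
201 mod 11 = 3

Check digit: 8


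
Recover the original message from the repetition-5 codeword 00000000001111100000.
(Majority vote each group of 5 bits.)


Groups: 00000, 00000, 11111, 00000
Majority votes: 0010

0010


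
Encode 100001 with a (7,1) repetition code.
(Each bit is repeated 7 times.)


Each bit -> 7 copies

111111100000000000000000000000000001111111


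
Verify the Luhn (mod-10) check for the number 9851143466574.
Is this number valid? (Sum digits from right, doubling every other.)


Luhn sum = 66
66 mod 10 = 6

Invalid (Luhn sum mod 10 = 6)


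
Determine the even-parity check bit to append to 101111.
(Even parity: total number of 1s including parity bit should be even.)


Number of 1s in data: 5
Parity bit: 1

1


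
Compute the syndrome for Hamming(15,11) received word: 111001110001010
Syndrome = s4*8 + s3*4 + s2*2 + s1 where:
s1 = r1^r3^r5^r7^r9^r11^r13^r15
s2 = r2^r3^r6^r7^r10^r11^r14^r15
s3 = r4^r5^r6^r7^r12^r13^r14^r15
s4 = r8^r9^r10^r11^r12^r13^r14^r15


s1=1, s2=1, s3=0, s4=1

Syndrome = 11 (error at position 11)


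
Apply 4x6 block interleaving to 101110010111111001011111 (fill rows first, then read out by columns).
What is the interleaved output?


Matrix:
  101110
  010111
  111001
  011111
Read columns: 101001111011110111010111

101001111011110111010111


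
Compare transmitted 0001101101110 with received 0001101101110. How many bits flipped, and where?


XOR: 0000000000000

0 errors (received matches sent)


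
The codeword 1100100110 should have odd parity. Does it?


Number of 1s: 5

Yes, parity is correct (5 ones)


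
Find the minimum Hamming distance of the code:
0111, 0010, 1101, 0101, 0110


Comparing all pairs, minimum distance: 1
Can detect 0 errors, correct 0 errors

1


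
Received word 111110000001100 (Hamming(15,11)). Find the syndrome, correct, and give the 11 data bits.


Syndrome = 0: no error detected

Data: 11000001100 (no errors)


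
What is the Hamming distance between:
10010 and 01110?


XOR: 11100
Count of 1s: 3

3


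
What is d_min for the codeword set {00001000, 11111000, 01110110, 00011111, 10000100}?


Comparing all pairs, minimum distance: 3
Can detect 2 errors, correct 1 errors

3


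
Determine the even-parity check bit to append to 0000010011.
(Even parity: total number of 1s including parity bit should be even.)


Number of 1s in data: 3
Parity bit: 1

1


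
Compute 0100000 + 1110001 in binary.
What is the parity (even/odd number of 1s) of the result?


0100000 = 32
1110001 = 113
Sum = 145 = 10010001
1s count = 3

odd parity (3 ones in 10010001)


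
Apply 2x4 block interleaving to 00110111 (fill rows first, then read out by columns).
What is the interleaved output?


Matrix:
  0011
  0111
Read columns: 00011111

00011111


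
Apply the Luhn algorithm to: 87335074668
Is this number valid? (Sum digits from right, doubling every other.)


Luhn sum = 59
59 mod 10 = 9

Invalid (Luhn sum mod 10 = 9)


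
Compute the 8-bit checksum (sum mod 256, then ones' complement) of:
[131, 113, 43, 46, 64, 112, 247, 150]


Sum = 906 mod 256 = 138
Complement = 117

117


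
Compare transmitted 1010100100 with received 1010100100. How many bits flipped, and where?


XOR: 0000000000

0 errors (received matches sent)


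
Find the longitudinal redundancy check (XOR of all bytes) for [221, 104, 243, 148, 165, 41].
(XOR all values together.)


XOR chain: 221 ^ 104 ^ 243 ^ 148 ^ 165 ^ 41 = 94

94


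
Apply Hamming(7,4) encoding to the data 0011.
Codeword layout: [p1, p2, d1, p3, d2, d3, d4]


Parity bits: p1=1, p2=0, p3=0

1000011


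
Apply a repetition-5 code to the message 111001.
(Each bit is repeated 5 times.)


Each bit -> 5 copies

111111111111111000000000011111


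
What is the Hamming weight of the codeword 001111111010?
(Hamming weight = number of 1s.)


Counting 1s in 001111111010

8


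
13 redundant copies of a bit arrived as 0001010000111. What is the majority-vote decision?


Ones: 5 out of 13
Threshold: 7

0 (5/13 voted 1)


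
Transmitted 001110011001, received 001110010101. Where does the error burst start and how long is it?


XOR: 000000001100

Burst at position 8, length 2


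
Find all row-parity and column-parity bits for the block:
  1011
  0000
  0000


Row parities: 100
Column parities: 1011

Row P: 100, Col P: 1011, Corner: 1


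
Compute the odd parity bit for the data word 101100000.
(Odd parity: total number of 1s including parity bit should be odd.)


Number of 1s in data: 3
Parity bit: 0

0


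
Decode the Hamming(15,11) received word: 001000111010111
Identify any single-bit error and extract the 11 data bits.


Syndrome = 2: error at position 2

Data: 10011010111 (corrected bit 2)


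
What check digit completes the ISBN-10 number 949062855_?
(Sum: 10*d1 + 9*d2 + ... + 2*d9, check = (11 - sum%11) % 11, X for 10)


Weighted sum: 301
301 mod 11 = 4

Check digit: 7


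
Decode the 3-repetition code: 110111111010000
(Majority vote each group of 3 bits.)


Groups: 110, 111, 111, 010, 000
Majority votes: 11100

11100


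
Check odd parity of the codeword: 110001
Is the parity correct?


Number of 1s: 3

Yes, parity is correct (3 ones)


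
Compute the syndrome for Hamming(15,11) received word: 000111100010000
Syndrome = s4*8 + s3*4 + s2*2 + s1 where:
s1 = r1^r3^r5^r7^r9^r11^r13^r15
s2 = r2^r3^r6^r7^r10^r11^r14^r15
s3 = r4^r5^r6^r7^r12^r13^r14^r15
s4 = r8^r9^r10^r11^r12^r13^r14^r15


s1=1, s2=1, s3=0, s4=1

Syndrome = 11 (error at position 11)


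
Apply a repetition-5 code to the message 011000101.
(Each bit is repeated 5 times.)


Each bit -> 5 copies

000001111111111000000000000000111110000011111


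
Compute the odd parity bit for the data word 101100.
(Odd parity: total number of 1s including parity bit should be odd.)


Number of 1s in data: 3
Parity bit: 0

0


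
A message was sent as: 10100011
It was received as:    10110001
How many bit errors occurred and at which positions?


XOR: 00010010

2 error(s) at position(s): 3, 6


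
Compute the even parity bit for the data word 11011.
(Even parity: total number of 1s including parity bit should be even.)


Number of 1s in data: 4
Parity bit: 0

0


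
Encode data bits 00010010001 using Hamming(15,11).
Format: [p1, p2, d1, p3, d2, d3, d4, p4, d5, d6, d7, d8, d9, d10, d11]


Parity bits: p1=1, p2=1, p3=0, p4=0

110000100010001


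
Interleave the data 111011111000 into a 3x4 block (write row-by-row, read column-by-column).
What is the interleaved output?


Matrix:
  1110
  1111
  1000
Read columns: 111110110010

111110110010


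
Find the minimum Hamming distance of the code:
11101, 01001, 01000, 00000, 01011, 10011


Comparing all pairs, minimum distance: 1
Can detect 0 errors, correct 0 errors

1


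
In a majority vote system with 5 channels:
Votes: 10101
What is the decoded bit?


Ones: 3 out of 5
Threshold: 3

1 (3/5 voted 1)


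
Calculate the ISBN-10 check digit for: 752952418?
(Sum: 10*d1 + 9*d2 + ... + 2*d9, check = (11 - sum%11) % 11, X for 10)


Weighted sum: 269
269 mod 11 = 5

Check digit: 6


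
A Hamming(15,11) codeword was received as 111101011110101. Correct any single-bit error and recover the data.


Syndrome = 0: no error detected

Data: 10101110101 (no errors)


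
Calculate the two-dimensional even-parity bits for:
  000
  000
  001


Row parities: 001
Column parities: 001

Row P: 001, Col P: 001, Corner: 1


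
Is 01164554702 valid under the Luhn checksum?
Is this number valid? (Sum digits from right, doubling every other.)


Luhn sum = 33
33 mod 10 = 3

Invalid (Luhn sum mod 10 = 3)


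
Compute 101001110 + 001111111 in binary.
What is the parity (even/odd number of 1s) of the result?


101001110 = 334
001111111 = 127
Sum = 461 = 111001101
1s count = 6

even parity (6 ones in 111001101)


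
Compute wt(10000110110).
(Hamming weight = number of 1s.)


Counting 1s in 10000110110

5


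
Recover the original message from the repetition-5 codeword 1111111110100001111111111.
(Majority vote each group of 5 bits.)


Groups: 11111, 11110, 10000, 11111, 11111
Majority votes: 11011

11011


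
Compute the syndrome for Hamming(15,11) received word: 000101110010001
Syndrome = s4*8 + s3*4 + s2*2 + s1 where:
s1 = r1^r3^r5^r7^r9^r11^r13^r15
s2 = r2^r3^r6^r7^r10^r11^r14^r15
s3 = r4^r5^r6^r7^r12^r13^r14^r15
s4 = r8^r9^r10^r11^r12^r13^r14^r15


s1=1, s2=0, s3=0, s4=1

Syndrome = 9 (error at position 9)


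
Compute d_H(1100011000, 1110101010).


XOR: 0010110010
Count of 1s: 4

4


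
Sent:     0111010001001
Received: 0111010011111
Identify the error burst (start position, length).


XOR: 0000000010110

Burst at position 8, length 4


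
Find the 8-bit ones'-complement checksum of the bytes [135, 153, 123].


Sum = 411 mod 256 = 155
Complement = 100

100


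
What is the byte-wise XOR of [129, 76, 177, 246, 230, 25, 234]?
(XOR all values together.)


XOR chain: 129 ^ 76 ^ 177 ^ 246 ^ 230 ^ 25 ^ 234 = 159

159


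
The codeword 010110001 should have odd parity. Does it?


Number of 1s: 4

No, parity error (4 ones)


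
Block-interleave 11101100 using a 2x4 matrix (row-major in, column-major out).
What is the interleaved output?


Matrix:
  1110
  1100
Read columns: 11111000

11111000


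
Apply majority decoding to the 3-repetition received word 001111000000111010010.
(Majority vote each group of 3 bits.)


Groups: 001, 111, 000, 000, 111, 010, 010
Majority votes: 0100100

0100100


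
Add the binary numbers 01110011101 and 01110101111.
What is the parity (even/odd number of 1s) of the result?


01110011101 = 925
01110101111 = 943
Sum = 1868 = 11101001100
1s count = 6

even parity (6 ones in 11101001100)


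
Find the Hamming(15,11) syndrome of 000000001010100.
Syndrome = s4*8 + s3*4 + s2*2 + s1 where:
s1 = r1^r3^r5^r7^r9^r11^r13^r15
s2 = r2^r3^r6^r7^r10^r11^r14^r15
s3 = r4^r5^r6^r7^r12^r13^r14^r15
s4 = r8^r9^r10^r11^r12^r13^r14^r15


s1=1, s2=1, s3=1, s4=1

Syndrome = 15 (error at position 15)


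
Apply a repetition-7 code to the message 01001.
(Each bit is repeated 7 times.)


Each bit -> 7 copies

00000001111111000000000000001111111


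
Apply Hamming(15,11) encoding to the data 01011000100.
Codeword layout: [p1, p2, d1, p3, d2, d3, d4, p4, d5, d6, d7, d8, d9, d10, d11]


Parity bits: p1=0, p2=1, p3=1, p4=0

010110101000100


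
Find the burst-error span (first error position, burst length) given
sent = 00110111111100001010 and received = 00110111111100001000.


XOR: 00000000000000000010

Burst at position 18, length 1


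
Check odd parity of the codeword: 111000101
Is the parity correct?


Number of 1s: 5

Yes, parity is correct (5 ones)


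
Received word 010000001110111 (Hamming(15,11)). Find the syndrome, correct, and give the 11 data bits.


Syndrome = 6: error at position 6

Data: 00101110111 (corrected bit 6)


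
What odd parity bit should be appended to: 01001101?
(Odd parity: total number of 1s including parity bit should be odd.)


Number of 1s in data: 4
Parity bit: 1

1


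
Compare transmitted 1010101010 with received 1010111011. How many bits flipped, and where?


XOR: 0000010001

2 error(s) at position(s): 5, 9


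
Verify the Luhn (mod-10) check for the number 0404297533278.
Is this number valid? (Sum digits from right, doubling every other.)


Luhn sum = 59
59 mod 10 = 9

Invalid (Luhn sum mod 10 = 9)


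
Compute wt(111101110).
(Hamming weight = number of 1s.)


Counting 1s in 111101110

7


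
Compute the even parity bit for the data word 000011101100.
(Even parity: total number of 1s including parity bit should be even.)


Number of 1s in data: 5
Parity bit: 1

1


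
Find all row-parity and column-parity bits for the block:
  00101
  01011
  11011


Row parities: 010
Column parities: 10101

Row P: 010, Col P: 10101, Corner: 1


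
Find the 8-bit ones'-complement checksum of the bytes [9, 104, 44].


Sum = 157 mod 256 = 157
Complement = 98

98


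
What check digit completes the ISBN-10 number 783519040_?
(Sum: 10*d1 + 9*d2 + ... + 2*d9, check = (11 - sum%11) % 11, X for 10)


Weighted sum: 264
264 mod 11 = 0

Check digit: 0


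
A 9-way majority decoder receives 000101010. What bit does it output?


Ones: 3 out of 9
Threshold: 5

0 (3/9 voted 1)


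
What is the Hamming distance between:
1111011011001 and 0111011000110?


XOR: 1000000011111
Count of 1s: 6

6


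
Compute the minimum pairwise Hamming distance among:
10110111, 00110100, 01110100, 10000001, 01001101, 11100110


Comparing all pairs, minimum distance: 1
Can detect 0 errors, correct 0 errors

1


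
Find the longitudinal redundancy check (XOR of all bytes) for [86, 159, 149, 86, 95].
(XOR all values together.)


XOR chain: 86 ^ 159 ^ 149 ^ 86 ^ 95 = 85

85


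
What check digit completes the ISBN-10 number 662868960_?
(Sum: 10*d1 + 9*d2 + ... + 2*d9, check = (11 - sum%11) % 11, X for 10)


Weighted sum: 316
316 mod 11 = 8

Check digit: 3


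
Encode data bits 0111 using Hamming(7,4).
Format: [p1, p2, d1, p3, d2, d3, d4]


Parity bits: p1=0, p2=0, p3=1

0001111


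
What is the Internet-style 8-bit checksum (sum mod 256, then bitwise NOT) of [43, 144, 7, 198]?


Sum = 392 mod 256 = 136
Complement = 119

119


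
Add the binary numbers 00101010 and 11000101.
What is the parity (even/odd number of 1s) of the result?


00101010 = 42
11000101 = 197
Sum = 239 = 11101111
1s count = 7

odd parity (7 ones in 11101111)


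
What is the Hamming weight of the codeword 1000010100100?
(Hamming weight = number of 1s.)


Counting 1s in 1000010100100

4


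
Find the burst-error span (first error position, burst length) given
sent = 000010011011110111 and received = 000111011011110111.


XOR: 000101000000000000

Burst at position 3, length 3


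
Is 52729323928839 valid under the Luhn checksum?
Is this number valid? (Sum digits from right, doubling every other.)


Luhn sum = 70
70 mod 10 = 0

Valid (Luhn sum mod 10 = 0)


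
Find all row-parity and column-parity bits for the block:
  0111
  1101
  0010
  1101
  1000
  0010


Row parities: 111111
Column parities: 1111

Row P: 111111, Col P: 1111, Corner: 0


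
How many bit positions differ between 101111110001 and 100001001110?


XOR: 001110111111
Count of 1s: 9

9


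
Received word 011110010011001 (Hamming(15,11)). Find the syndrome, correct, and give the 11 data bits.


Syndrome = 0: no error detected

Data: 11000011001 (no errors)


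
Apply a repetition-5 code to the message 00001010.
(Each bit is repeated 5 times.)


Each bit -> 5 copies

0000000000000000000011111000001111100000


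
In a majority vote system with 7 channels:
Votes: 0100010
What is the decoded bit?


Ones: 2 out of 7
Threshold: 4

0 (2/7 voted 1)


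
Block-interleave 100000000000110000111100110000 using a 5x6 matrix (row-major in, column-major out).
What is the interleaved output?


Matrix:
  100000
  000000
  110000
  111100
  110000
Read columns: 101110011100010000100000000000

101110011100010000100000000000


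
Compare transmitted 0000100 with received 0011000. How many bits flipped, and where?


XOR: 0011100

3 error(s) at position(s): 2, 3, 4


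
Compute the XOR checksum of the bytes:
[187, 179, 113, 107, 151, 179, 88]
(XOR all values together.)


XOR chain: 187 ^ 179 ^ 113 ^ 107 ^ 151 ^ 179 ^ 88 = 110

110


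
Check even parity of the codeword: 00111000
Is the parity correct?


Number of 1s: 3

No, parity error (3 ones)


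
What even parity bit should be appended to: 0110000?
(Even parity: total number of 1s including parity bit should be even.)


Number of 1s in data: 2
Parity bit: 0

0


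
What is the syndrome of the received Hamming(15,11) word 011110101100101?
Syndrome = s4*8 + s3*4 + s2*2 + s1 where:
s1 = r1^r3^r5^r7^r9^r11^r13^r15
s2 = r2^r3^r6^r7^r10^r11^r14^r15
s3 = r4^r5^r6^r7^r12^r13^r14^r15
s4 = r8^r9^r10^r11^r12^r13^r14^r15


s1=0, s2=1, s3=1, s4=0

Syndrome = 6 (error at position 6)


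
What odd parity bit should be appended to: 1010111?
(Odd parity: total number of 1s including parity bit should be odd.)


Number of 1s in data: 5
Parity bit: 0

0


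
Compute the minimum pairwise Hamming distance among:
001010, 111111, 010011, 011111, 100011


Comparing all pairs, minimum distance: 1
Can detect 0 errors, correct 0 errors

1


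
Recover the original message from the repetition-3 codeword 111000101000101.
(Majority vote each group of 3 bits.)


Groups: 111, 000, 101, 000, 101
Majority votes: 10101

10101


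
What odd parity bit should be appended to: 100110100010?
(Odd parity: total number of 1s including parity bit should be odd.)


Number of 1s in data: 5
Parity bit: 0

0


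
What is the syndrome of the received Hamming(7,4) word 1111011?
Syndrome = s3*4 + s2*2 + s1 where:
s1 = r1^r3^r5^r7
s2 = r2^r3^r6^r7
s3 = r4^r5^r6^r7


s1=1, s2=0, s3=1

Syndrome = 5 (error at position 5)


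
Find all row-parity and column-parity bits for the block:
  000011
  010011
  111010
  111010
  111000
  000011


Row parities: 010010
Column parities: 101011

Row P: 010010, Col P: 101011, Corner: 0


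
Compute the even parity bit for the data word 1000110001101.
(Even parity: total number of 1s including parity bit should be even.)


Number of 1s in data: 6
Parity bit: 0

0


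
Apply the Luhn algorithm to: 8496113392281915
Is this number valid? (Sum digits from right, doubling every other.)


Luhn sum = 79
79 mod 10 = 9

Invalid (Luhn sum mod 10 = 9)


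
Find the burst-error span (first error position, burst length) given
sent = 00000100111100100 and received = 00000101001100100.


XOR: 00000001110000000

Burst at position 7, length 3


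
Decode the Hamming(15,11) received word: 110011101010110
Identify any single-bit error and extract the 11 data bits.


Syndrome = 6: error at position 6

Data: 01011010110 (corrected bit 6)


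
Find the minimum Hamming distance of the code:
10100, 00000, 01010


Comparing all pairs, minimum distance: 2
Can detect 1 errors, correct 0 errors

2


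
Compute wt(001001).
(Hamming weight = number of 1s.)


Counting 1s in 001001

2


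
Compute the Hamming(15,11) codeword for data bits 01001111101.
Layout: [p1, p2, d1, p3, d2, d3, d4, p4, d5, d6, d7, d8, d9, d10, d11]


Parity bits: p1=1, p2=1, p3=0, p4=0

110010001111101


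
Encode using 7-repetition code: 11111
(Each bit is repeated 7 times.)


Each bit -> 7 copies

11111111111111111111111111111111111


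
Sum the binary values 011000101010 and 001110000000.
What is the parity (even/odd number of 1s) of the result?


011000101010 = 1578
001110000000 = 896
Sum = 2474 = 100110101010
1s count = 6

even parity (6 ones in 100110101010)


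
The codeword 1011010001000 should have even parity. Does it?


Number of 1s: 5

No, parity error (5 ones)


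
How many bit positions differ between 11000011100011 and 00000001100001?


XOR: 11000010000010
Count of 1s: 4

4


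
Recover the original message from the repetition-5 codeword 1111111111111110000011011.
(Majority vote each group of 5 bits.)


Groups: 11111, 11111, 11111, 00000, 11011
Majority votes: 11101

11101


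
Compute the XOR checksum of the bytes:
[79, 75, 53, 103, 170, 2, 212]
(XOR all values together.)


XOR chain: 79 ^ 75 ^ 53 ^ 103 ^ 170 ^ 2 ^ 212 = 42

42


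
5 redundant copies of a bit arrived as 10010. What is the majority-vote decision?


Ones: 2 out of 5
Threshold: 3

0 (2/5 voted 1)


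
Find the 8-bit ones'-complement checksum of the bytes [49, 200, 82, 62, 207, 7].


Sum = 607 mod 256 = 95
Complement = 160

160


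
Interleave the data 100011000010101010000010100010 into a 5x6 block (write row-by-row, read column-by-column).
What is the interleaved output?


Matrix:
  100011
  000010
  101010
  000010
  100010
Read columns: 101010000000100000001111110000

101010000000100000001111110000


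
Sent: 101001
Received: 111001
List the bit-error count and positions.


XOR: 010000

1 error(s) at position(s): 1


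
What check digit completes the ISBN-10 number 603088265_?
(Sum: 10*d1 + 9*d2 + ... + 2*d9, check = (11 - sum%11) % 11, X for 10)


Weighted sum: 208
208 mod 11 = 10

Check digit: 1


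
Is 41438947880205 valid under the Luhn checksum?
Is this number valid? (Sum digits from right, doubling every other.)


Luhn sum = 73
73 mod 10 = 3

Invalid (Luhn sum mod 10 = 3)


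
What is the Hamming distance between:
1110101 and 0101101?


XOR: 1011000
Count of 1s: 3

3


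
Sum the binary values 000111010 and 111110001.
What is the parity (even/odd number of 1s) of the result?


000111010 = 58
111110001 = 497
Sum = 555 = 1000101011
1s count = 5

odd parity (5 ones in 1000101011)


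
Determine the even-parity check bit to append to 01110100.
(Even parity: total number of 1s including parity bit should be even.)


Number of 1s in data: 4
Parity bit: 0

0


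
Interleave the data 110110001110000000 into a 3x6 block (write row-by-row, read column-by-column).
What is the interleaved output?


Matrix:
  110110
  001110
  000000
Read columns: 100100010110110000

100100010110110000


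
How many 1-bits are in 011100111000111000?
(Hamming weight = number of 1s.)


Counting 1s in 011100111000111000

9


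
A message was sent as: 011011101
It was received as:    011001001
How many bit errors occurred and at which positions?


XOR: 000010100

2 error(s) at position(s): 4, 6


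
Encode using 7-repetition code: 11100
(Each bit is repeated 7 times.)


Each bit -> 7 copies

11111111111111111111100000000000000


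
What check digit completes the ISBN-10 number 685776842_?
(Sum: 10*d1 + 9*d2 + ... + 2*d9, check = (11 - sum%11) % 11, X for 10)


Weighted sum: 341
341 mod 11 = 0

Check digit: 0


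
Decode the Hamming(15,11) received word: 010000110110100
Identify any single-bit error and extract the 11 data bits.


Syndrome = 1: error at position 1

Data: 00010110100 (corrected bit 1)


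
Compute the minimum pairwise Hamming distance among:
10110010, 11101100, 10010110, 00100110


Comparing all pairs, minimum distance: 2
Can detect 1 errors, correct 0 errors

2


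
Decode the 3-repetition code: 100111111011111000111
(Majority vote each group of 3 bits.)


Groups: 100, 111, 111, 011, 111, 000, 111
Majority votes: 0111101

0111101


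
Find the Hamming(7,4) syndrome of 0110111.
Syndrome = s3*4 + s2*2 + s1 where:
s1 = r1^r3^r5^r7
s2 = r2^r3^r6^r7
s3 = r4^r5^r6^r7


s1=1, s2=0, s3=1

Syndrome = 5 (error at position 5)


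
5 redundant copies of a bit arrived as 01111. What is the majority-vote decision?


Ones: 4 out of 5
Threshold: 3

1 (4/5 voted 1)


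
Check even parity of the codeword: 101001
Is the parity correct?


Number of 1s: 3

No, parity error (3 ones)


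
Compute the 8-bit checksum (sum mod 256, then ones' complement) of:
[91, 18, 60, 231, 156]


Sum = 556 mod 256 = 44
Complement = 211

211


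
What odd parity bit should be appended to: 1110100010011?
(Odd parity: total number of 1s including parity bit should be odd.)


Number of 1s in data: 7
Parity bit: 0

0


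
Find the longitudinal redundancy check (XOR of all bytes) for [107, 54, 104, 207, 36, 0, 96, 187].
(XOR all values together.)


XOR chain: 107 ^ 54 ^ 104 ^ 207 ^ 36 ^ 0 ^ 96 ^ 187 = 5

5


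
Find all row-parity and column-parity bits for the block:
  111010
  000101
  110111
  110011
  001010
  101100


Row parities: 001001
Column parities: 011101

Row P: 001001, Col P: 011101, Corner: 0


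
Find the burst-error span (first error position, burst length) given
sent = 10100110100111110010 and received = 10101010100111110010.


XOR: 00001100000000000000

Burst at position 4, length 2


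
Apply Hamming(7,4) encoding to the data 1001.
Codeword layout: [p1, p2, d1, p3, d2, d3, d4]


Parity bits: p1=0, p2=0, p3=1

0011001


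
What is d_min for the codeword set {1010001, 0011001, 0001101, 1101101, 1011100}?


Comparing all pairs, minimum distance: 2
Can detect 1 errors, correct 0 errors

2


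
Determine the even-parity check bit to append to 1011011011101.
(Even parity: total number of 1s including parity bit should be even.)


Number of 1s in data: 9
Parity bit: 1

1


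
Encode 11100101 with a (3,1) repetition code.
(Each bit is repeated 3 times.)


Each bit -> 3 copies

111111111000000111000111


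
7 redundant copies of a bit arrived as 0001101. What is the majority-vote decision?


Ones: 3 out of 7
Threshold: 4

0 (3/7 voted 1)


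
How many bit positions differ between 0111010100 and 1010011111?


XOR: 1101001011
Count of 1s: 6

6


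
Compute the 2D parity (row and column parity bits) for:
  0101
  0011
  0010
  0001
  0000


Row parities: 00110
Column parities: 0101

Row P: 00110, Col P: 0101, Corner: 0


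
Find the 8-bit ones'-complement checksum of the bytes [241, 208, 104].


Sum = 553 mod 256 = 41
Complement = 214

214


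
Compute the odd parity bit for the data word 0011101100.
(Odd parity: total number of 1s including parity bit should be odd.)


Number of 1s in data: 5
Parity bit: 0

0


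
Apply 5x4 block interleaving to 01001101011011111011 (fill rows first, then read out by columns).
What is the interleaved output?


Matrix:
  0100
  1101
  0110
  1111
  1011
Read columns: 01011111100011101011

01011111100011101011


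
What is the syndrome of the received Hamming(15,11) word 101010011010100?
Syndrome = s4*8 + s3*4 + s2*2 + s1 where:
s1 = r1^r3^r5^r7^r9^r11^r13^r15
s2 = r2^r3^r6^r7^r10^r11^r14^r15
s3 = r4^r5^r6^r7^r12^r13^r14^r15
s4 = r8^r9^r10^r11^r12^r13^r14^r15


s1=0, s2=0, s3=0, s4=0

Syndrome = 0 (no error)


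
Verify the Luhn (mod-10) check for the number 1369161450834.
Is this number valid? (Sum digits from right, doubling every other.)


Luhn sum = 58
58 mod 10 = 8

Invalid (Luhn sum mod 10 = 8)


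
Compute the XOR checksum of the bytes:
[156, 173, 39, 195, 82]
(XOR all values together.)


XOR chain: 156 ^ 173 ^ 39 ^ 195 ^ 82 = 135

135


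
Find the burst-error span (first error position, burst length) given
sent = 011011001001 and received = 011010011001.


XOR: 000001010000

Burst at position 5, length 3


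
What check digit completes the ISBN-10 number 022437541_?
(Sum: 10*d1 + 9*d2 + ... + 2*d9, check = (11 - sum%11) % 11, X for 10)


Weighted sum: 149
149 mod 11 = 6

Check digit: 5


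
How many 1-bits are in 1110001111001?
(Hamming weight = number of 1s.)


Counting 1s in 1110001111001

8


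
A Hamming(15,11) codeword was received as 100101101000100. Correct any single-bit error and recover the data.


Syndrome = 0: no error detected

Data: 00111000100 (no errors)


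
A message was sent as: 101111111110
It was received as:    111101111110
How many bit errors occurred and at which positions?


XOR: 010010000000

2 error(s) at position(s): 1, 4


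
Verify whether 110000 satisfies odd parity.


Number of 1s: 2

No, parity error (2 ones)


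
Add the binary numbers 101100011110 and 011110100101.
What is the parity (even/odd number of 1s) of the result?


101100011110 = 2846
011110100101 = 1957
Sum = 4803 = 1001011000011
1s count = 6

even parity (6 ones in 1001011000011)


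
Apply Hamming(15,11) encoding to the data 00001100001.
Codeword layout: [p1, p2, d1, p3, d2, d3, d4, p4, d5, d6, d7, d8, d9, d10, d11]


Parity bits: p1=0, p2=0, p3=1, p4=1

000100011100001


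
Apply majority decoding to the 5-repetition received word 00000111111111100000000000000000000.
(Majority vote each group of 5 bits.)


Groups: 00000, 11111, 11111, 00000, 00000, 00000, 00000
Majority votes: 0110000

0110000


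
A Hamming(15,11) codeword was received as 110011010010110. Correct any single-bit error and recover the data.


Syndrome = 0: no error detected

Data: 01100010110 (no errors)


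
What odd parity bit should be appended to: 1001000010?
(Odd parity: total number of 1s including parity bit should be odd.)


Number of 1s in data: 3
Parity bit: 0

0


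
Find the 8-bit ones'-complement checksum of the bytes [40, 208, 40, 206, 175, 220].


Sum = 889 mod 256 = 121
Complement = 134

134


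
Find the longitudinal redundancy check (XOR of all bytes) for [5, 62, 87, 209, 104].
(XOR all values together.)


XOR chain: 5 ^ 62 ^ 87 ^ 209 ^ 104 = 213

213


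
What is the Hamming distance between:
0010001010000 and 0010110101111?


XOR: 0000111111111
Count of 1s: 9

9


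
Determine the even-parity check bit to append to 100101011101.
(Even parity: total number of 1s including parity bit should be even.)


Number of 1s in data: 7
Parity bit: 1

1


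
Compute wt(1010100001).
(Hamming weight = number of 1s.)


Counting 1s in 1010100001

4


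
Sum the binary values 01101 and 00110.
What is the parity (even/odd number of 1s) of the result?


01101 = 13
00110 = 6
Sum = 19 = 10011
1s count = 3

odd parity (3 ones in 10011)


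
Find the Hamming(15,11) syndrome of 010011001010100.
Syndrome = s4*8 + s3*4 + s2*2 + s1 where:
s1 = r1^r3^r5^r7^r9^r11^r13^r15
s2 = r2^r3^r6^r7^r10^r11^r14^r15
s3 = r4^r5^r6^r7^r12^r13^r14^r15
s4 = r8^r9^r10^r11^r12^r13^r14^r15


s1=0, s2=1, s3=1, s4=1

Syndrome = 14 (error at position 14)


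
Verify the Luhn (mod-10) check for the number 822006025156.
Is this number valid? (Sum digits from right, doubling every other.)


Luhn sum = 30
30 mod 10 = 0

Valid (Luhn sum mod 10 = 0)


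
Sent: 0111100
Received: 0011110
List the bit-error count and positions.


XOR: 0100010

2 error(s) at position(s): 1, 5


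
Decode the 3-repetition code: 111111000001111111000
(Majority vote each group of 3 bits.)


Groups: 111, 111, 000, 001, 111, 111, 000
Majority votes: 1100110

1100110


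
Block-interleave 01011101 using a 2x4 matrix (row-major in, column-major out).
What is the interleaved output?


Matrix:
  0101
  1101
Read columns: 01110011

01110011


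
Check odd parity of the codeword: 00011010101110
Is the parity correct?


Number of 1s: 7

Yes, parity is correct (7 ones)


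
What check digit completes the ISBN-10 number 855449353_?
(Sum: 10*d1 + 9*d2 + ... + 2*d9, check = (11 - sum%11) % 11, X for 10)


Weighted sum: 295
295 mod 11 = 9

Check digit: 2


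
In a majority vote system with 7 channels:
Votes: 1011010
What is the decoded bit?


Ones: 4 out of 7
Threshold: 4

1 (4/7 voted 1)


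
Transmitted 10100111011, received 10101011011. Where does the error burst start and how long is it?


XOR: 00001100000

Burst at position 4, length 2


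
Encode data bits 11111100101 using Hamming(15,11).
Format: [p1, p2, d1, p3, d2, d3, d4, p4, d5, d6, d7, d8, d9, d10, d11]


Parity bits: p1=0, p2=1, p3=1, p4=0

011111101100101


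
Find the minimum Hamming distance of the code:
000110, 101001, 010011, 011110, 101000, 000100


Comparing all pairs, minimum distance: 1
Can detect 0 errors, correct 0 errors

1


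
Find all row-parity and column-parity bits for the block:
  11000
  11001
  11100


Row parities: 011
Column parities: 11101

Row P: 011, Col P: 11101, Corner: 0


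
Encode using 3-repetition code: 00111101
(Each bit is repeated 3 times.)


Each bit -> 3 copies

000000111111111111000111


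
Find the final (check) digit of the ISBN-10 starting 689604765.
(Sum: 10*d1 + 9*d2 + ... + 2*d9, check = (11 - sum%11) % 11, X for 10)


Weighted sum: 322
322 mod 11 = 3

Check digit: 8


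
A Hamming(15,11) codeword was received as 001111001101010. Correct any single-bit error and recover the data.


Syndrome = 5: error at position 5

Data: 10101101010 (corrected bit 5)


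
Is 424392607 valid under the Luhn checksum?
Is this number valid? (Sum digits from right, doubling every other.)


Luhn sum = 44
44 mod 10 = 4

Invalid (Luhn sum mod 10 = 4)


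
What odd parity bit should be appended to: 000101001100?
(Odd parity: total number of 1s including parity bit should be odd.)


Number of 1s in data: 4
Parity bit: 1

1


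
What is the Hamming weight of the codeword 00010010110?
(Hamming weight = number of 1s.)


Counting 1s in 00010010110

4


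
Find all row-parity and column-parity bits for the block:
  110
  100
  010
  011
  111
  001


Row parities: 011011
Column parities: 101

Row P: 011011, Col P: 101, Corner: 0


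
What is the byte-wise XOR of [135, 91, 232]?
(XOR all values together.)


XOR chain: 135 ^ 91 ^ 232 = 52

52


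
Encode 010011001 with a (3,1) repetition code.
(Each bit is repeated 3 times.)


Each bit -> 3 copies

000111000000111111000000111


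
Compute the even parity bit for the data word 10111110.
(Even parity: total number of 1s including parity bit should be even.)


Number of 1s in data: 6
Parity bit: 0

0


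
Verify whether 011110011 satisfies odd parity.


Number of 1s: 6

No, parity error (6 ones)


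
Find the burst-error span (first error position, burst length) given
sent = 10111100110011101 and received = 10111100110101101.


XOR: 00000000000110000

Burst at position 11, length 2


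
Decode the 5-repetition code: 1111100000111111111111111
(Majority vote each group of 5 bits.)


Groups: 11111, 00000, 11111, 11111, 11111
Majority votes: 10111

10111


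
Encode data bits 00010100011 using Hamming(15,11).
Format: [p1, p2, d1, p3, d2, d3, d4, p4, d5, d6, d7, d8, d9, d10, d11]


Parity bits: p1=0, p2=0, p3=1, p4=1

000100110100011


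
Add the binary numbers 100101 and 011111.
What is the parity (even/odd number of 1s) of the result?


100101 = 37
011111 = 31
Sum = 68 = 1000100
1s count = 2

even parity (2 ones in 1000100)


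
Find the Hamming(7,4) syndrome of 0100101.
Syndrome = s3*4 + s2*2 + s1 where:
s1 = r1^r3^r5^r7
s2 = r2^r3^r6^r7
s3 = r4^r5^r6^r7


s1=0, s2=0, s3=0

Syndrome = 0 (no error)


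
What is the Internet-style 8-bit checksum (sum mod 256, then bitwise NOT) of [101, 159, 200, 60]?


Sum = 520 mod 256 = 8
Complement = 247

247


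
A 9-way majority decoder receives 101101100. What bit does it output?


Ones: 5 out of 9
Threshold: 5

1 (5/9 voted 1)


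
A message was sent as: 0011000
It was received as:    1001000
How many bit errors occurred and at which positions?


XOR: 1010000

2 error(s) at position(s): 0, 2


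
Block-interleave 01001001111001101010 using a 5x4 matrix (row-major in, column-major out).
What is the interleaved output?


Matrix:
  0100
  1001
  1110
  0110
  1010
Read columns: 01101101100011101000

01101101100011101000


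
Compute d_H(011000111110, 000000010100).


XOR: 011000101010
Count of 1s: 5

5


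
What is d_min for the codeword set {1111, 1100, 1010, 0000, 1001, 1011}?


Comparing all pairs, minimum distance: 1
Can detect 0 errors, correct 0 errors

1


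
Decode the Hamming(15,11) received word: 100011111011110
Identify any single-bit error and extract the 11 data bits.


Syndrome = 0: no error detected

Data: 01111011110 (no errors)


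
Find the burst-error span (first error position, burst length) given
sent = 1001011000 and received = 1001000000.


XOR: 0000011000

Burst at position 5, length 2
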